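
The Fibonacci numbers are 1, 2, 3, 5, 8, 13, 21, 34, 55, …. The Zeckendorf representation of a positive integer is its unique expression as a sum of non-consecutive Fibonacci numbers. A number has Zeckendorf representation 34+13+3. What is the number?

50

34+13+3 = 50.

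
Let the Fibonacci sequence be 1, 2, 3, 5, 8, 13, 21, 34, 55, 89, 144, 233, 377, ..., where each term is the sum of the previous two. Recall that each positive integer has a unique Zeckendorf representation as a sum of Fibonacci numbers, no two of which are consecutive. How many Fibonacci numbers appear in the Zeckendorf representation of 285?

4

Repeatedly subtract the largest Fibonacci number that fits:
233 ≤ 285 < 377, so take 233; remainder 52
34 ≤ 52 < 55, so take 34; remainder 18
13 ≤ 18 < 21, so take 13; remainder 5
5 ≤ 5 < 8, so take 5; remainder 0
285 = 233 + 34 + 13 + 5, which has 4 terms.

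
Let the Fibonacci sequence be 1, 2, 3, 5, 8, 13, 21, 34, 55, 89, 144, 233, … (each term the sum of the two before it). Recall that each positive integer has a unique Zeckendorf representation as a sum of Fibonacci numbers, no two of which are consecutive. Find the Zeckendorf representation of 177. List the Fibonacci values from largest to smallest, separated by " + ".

Repeatedly subtract the largest Fibonacci number that fits:
177 − 144 = 33
33 − 21 = 12
12 − 8 = 4
4 − 3 = 1
1 − 1 = 0
So 177 = 144 + 21 + 8 + 3 + 1, with no two terms consecutive in the sequence.

144 + 21 + 8 + 3 + 1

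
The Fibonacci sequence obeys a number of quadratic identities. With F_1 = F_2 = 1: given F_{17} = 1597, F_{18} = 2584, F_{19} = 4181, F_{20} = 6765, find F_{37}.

By the addition formula F_{m+n} = F_m F_{n+1} + F_{m−1} F_n with m=18, n=19: F_{37} = 2584·6765 + 1597·4181 = 17480760 + 6677057 = 24157817.

24157817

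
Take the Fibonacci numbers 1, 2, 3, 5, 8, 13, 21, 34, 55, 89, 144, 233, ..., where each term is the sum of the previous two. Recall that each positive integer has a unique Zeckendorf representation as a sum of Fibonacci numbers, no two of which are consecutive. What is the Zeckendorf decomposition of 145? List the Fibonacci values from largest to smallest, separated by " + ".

144 + 1

Greedy algorithm:
largest Fibonacci ≤ 145 is 144; 145 − 144 = 1
largest Fibonacci ≤ 1 is 1; 1 − 1 = 0
So 145 = 144 + 1, with no two terms consecutive in the sequence.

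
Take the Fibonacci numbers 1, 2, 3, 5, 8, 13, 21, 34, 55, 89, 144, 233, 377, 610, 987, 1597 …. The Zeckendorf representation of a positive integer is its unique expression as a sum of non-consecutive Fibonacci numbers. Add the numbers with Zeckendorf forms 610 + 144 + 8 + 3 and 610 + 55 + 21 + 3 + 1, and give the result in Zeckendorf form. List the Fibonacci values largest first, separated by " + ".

987 + 377 + 89 + 2

The two numbers are 765 and 690, so their sum is 1455.
987 ≤ 1455 < 1597, so take 987; remainder 468
377 ≤ 468 < 610, so take 377; remainder 91
89 ≤ 91 < 144, so take 89; remainder 2
2 ≤ 2 < 3, so take 2; remainder 0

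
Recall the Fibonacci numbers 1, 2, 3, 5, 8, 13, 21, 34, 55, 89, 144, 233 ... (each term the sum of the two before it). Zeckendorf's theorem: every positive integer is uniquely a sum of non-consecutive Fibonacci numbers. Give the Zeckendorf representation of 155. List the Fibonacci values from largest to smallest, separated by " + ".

144 + 8 + 3

155: greatest Fibonacci not exceeding it is 144, leaving 11
11: greatest Fibonacci not exceeding it is 8, leaving 3
3: greatest Fibonacci not exceeding it is 3, leaving 0
So 155 = 144 + 8 + 3, with no two terms consecutive in the sequence.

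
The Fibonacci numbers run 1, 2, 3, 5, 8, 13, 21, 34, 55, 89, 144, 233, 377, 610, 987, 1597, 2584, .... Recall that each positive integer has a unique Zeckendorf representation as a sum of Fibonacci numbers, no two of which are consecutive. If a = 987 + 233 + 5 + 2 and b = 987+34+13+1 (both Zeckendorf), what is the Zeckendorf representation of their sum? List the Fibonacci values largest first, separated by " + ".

The two numbers are 1227 and 1035, so their sum is 2262.
Greedily peel off the largest Fibonacci term at each step:
subtract 1597 from 2262: 665 remains
subtract 610 from 665: 55 remains
subtract 55 from 55: 0 remains

1597 + 610 + 55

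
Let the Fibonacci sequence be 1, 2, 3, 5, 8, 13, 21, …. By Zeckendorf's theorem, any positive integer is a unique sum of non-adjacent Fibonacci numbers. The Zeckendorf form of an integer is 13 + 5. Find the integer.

18

13 + 5 = 18.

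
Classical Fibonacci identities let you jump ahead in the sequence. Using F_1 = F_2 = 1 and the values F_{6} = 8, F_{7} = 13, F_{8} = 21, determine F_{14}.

By the addition formula F_{m+n} = F_m F_{n+1} + F_{m−1} F_n with m=8, n=6: F_{14} = 21·13 + 13·8 = 273 + 104 = 377.

377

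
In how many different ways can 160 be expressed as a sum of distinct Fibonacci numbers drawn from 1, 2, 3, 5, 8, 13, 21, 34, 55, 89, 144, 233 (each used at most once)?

Each representation comes from the Zeckendorf form by replacing some F_k with F_{k−1} + F_{k−2} where possible.
160 = 144+13+3 = 144+13+2+1 = 144+8+5+3 = 89+55+13+3 = 144+8+5+2+1 = … (7 more), for 12 in all.

12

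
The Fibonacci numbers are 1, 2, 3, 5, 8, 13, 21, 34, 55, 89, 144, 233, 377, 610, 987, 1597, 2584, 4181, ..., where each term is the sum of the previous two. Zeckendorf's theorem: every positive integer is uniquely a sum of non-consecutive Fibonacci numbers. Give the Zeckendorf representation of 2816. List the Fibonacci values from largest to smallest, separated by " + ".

Repeatedly subtract the largest Fibonacci number that fits:
largest Fibonacci ≤ 2816 is 2584; 2816 − 2584 = 232
largest Fibonacci ≤ 232 is 144; 232 − 144 = 88
largest Fibonacci ≤ 88 is 55; 88 − 55 = 33
largest Fibonacci ≤ 33 is 21; 33 − 21 = 12
largest Fibonacci ≤ 12 is 8; 12 − 8 = 4
largest Fibonacci ≤ 4 is 3; 4 − 3 = 1
largest Fibonacci ≤ 1 is 1; 1 − 1 = 0
So 2816 = 2584 + 144 + 55 + 21 + 8 + 3 + 1, with no two terms consecutive in the sequence.

2584 + 144 + 55 + 21 + 8 + 3 + 1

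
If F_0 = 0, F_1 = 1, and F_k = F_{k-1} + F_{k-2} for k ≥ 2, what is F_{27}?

Iterating the recurrence up to F_{20} = 6765 and F_{19} = 4181:
F_{21} = F_{20} + F_{19} = 6765 + 4181 = 10946
F_{22} = F_{21} + F_{20} = 10946 + 6765 = 17711
F_{23} = F_{22} + F_{21} = 17711 + 10946 = 28657
F_{24} = F_{23} + F_{22} = 28657 + 17711 = 46368
F_{25} = F_{24} + F_{23} = 46368 + 28657 = 75025
F_{26} = F_{25} + F_{24} = 75025 + 46368 = 121393
F_{27} = F_{26} + F_{25} = 121393 + 75025 = 196418

196418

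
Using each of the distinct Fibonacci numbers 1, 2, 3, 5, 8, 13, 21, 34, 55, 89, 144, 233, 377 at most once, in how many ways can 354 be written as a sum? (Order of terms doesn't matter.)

354 = 233+89+21+8+3 = 233+89+21+8+2+1 = 233+55+34+21+8+3 = … (9 more), for 12 in all.

12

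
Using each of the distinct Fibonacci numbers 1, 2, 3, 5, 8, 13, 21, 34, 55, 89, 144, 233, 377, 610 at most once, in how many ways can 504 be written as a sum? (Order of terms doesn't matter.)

Each representation comes from the Zeckendorf form by replacing some F_k with F_{k−1} + F_{k−2} where possible.
504 = 377+89+34+3+1 = 377+89+21+13+3+1 = 233+144+89+34+3+1 = 377+89+21+8+5+3+1 = 377+55+34+21+13+3+1 = … (5 more), for 10 in all.

10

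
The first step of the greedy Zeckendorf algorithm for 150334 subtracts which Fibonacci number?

121393

121393 ≤ 150334 < 196418, so the largest Fibonacci number not exceeding 150334 is 121393.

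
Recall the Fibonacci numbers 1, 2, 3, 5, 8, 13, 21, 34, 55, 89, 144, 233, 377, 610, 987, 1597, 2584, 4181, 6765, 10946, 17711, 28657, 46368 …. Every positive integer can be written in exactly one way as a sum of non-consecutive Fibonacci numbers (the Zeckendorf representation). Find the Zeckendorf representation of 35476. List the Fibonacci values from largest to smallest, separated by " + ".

largest Fibonacci ≤ 35476 is 28657; 35476 − 28657 = 6819
largest Fibonacci ≤ 6819 is 6765; 6819 − 6765 = 54
largest Fibonacci ≤ 54 is 34; 54 − 34 = 20
largest Fibonacci ≤ 20 is 13; 20 − 13 = 7
largest Fibonacci ≤ 7 is 5; 7 − 5 = 2
largest Fibonacci ≤ 2 is 2; 2 − 2 = 0
So 35476 = 28657 + 6765 + 34 + 13 + 5 + 2, with no two terms consecutive in the sequence.

28657 + 6765 + 34 + 13 + 5 + 2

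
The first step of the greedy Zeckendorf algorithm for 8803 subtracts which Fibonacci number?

6765

6765 ≤ 8803 < 10946, so the largest Fibonacci number not exceeding 8803 is 6765.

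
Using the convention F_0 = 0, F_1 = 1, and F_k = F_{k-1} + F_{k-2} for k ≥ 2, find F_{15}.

610

Iterating the recurrence up to F_{7} = 13 and F_{6} = 8:
F_{8} = F_{7} + F_{6} = 13 + 8 = 21
F_{9} = F_{8} + F_{7} = 21 + 13 = 34
F_{10} = F_{9} + F_{8} = 34 + 21 = 55
F_{11} = F_{10} + F_{9} = 55 + 34 = 89
F_{12} = F_{11} + F_{10} = 89 + 55 = 144
F_{13} = F_{12} + F_{11} = 144 + 89 = 233
F_{14} = F_{13} + F_{12} = 233 + 144 = 377
F_{15} = F_{14} + F_{13} = 377 + 233 = 610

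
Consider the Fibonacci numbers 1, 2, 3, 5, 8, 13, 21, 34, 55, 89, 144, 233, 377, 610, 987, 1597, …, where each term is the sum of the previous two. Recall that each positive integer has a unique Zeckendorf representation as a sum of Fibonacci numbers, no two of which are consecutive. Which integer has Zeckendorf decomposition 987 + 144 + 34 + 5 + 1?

987 + 144 + 34 + 5 + 1 = 1171.

1171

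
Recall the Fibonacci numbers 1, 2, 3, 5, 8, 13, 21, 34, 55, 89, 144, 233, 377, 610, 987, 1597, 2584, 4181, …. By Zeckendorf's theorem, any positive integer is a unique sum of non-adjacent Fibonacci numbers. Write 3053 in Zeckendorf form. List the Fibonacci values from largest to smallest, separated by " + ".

Greedily peel off the largest Fibonacci term at each step:
largest Fibonacci ≤ 3053 is 2584; 3053 − 2584 = 469
largest Fibonacci ≤ 469 is 377; 469 − 377 = 92
largest Fibonacci ≤ 92 is 89; 92 − 89 = 3
largest Fibonacci ≤ 3 is 3; 3 − 3 = 0
So 3053 = 2584 + 377 + 89 + 3, with no two terms consecutive in the sequence.

2584 + 377 + 89 + 3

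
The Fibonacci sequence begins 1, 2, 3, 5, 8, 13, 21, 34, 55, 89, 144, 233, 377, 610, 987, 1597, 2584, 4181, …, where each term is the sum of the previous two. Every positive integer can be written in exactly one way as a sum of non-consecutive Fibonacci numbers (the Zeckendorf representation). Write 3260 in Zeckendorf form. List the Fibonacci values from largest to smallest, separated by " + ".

3260: greatest Fibonacci not exceeding it is 2584, leaving 676
676: greatest Fibonacci not exceeding it is 610, leaving 66
66: greatest Fibonacci not exceeding it is 55, leaving 11
11: greatest Fibonacci not exceeding it is 8, leaving 3
3: greatest Fibonacci not exceeding it is 3, leaving 0
So 3260 = 2584 + 610 + 55 + 8 + 3, with no two terms consecutive in the sequence.

2584 + 610 + 55 + 8 + 3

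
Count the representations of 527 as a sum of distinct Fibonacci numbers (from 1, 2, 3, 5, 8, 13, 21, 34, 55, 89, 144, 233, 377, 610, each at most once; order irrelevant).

14

Each representation comes from the Zeckendorf form by replacing some F_k with F_{k−1} + F_{k−2} where possible.
527 = 377+144+5+1 = 377+144+3+2+1 = 377+89+55+5+1 = 377+89+55+3+2+1 = 377+89+34+21+5+1 = … (9 more), for 14 in all.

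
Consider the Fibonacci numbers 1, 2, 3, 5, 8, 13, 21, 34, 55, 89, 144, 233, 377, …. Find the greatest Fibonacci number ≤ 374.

233 ≤ 374 < 377, so the largest Fibonacci number not exceeding 374 is 233.

233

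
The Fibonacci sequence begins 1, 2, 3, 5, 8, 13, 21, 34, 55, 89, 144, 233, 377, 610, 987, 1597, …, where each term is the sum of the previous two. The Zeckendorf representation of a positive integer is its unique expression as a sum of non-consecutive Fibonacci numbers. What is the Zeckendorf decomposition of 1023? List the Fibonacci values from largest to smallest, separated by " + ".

987 + 34 + 2

Greedy algorithm:
1023 − 987 = 36
36 − 34 = 2
2 − 2 = 0
So 1023 = 987 + 34 + 2, with no two terms consecutive in the sequence.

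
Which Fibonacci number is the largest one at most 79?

55 ≤ 79 < 89, so the largest Fibonacci number not exceeding 79 is 55.

55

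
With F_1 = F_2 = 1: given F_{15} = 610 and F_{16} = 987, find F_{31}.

1346269

By F_{2k+1} = F_k² + F_{k+1}²: F_{31} = 610² + 987² = 372100 + 974169 = 1346269.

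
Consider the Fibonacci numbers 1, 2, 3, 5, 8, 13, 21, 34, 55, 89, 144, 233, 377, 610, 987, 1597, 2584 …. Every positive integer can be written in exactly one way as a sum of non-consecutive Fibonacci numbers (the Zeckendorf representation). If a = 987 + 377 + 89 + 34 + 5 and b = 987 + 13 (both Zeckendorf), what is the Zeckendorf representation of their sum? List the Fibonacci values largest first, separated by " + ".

1597 + 610 + 233 + 34 + 13 + 5

The two numbers are 1492 and 1000, so their sum is 2492.
Greedy algorithm:
subtract 1597 from 2492: 895 remains
subtract 610 from 895: 285 remains
subtract 233 from 285: 52 remains
subtract 34 from 52: 18 remains
subtract 13 from 18: 5 remains
subtract 5 from 5: 0 remains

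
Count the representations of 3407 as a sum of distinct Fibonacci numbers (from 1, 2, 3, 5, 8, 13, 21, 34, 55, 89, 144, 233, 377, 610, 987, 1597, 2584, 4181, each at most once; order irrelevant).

Starting from the Zeckendorf form and repeatedly splitting a term F_k into F_{k−1} + F_{k−2} (when neither is already used) reaches every representation.
3407 = 2584+610+144+55+13+1 = 2584+610+144+55+8+5+1 = 2584+610+144+34+21+13+1 = 2584+377+233+144+55+13+1 = … (32 more), for 36 in all.

36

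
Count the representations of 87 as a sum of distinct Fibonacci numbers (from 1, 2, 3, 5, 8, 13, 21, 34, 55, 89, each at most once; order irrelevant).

5

Starting from the Zeckendorf form and repeatedly splitting a term F_k into F_{k−1} + F_{k−2} (when neither is already used) reaches every representation.
87 = 55+21+8+3 = 55+21+8+2+1 = 55+21+5+3+2+1 = 55+13+8+5+3+2+1 = … (1 more), for 5 in all.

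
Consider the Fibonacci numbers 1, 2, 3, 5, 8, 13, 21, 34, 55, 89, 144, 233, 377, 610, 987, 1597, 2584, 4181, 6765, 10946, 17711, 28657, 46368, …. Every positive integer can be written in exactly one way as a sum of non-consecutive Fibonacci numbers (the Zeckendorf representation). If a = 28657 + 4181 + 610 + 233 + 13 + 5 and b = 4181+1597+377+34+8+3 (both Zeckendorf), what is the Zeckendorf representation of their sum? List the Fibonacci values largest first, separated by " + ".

28657 + 10946 + 233 + 55 + 8

The two numbers are 33699 and 6200, so their sum is 39899.
Repeatedly subtract the largest Fibonacci number that fits:
largest Fibonacci ≤ 39899 is 28657; 39899 − 28657 = 11242
largest Fibonacci ≤ 11242 is 10946; 11242 − 10946 = 296
largest Fibonacci ≤ 296 is 233; 296 − 233 = 63
largest Fibonacci ≤ 63 is 55; 63 − 55 = 8
largest Fibonacci ≤ 8 is 8; 8 − 8 = 0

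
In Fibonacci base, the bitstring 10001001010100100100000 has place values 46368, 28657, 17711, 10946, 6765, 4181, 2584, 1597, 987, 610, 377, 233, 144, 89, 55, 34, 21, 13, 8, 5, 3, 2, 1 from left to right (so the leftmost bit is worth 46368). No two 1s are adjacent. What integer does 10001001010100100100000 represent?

Summing the place values of the 1 bits: 46368 + 6765 + 1597 + 610 + 233 + 55 + 13 = 55641.

55641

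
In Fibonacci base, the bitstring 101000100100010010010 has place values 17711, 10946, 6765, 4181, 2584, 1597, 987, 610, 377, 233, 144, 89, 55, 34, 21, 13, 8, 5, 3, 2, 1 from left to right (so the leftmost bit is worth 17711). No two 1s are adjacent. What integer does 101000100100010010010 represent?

25740

Summing the place values of the 1 bits: 17711 + 6765 + 987 + 233 + 34 + 8 + 2 = 25740.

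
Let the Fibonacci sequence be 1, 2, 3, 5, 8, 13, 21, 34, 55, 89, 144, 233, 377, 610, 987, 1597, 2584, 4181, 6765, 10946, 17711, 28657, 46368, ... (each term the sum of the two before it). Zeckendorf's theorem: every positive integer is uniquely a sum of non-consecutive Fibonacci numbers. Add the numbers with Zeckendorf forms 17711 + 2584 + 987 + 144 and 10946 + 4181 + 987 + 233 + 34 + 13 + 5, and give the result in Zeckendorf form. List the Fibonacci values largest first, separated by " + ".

28657 + 6765 + 1597 + 610 + 144 + 34 + 13 + 5

The two numbers are 21426 and 16399, so their sum is 37825.
37825: greatest Fibonacci not exceeding it is 28657, leaving 9168
9168: greatest Fibonacci not exceeding it is 6765, leaving 2403
2403: greatest Fibonacci not exceeding it is 1597, leaving 806
806: greatest Fibonacci not exceeding it is 610, leaving 196
196: greatest Fibonacci not exceeding it is 144, leaving 52
52: greatest Fibonacci not exceeding it is 34, leaving 18
18: greatest Fibonacci not exceeding it is 13, leaving 5
5: greatest Fibonacci not exceeding it is 5, leaving 0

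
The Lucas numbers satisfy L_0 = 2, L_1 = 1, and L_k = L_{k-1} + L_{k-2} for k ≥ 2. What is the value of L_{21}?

24476

Iterating the recurrence up to L_{17} = 3571 and L_{16} = 2207:
L_{18} = L_{17} + L_{16} = 3571 + 2207 = 5778
L_{19} = L_{18} + L_{17} = 5778 + 3571 = 9349
L_{20} = L_{19} + L_{18} = 9349 + 5778 = 15127
L_{21} = L_{20} + L_{19} = 15127 + 9349 = 24476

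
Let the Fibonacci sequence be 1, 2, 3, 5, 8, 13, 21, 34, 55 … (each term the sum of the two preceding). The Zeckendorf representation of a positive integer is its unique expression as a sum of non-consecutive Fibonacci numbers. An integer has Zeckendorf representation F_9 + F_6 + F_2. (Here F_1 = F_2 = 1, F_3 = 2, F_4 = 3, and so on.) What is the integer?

F_9 + F_6 + F_2 = 34 + 8 + 1 = 43.

43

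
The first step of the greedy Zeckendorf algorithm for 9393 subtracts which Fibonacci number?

6765 ≤ 9393 < 10946, so the largest Fibonacci number not exceeding 9393 is 6765.

6765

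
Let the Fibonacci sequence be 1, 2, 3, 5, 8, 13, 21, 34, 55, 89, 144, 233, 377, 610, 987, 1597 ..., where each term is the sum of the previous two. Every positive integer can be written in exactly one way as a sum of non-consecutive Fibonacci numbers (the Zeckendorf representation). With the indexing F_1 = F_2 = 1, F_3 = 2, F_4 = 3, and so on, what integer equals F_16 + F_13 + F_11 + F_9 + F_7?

F_16 + F_13 + F_11 + F_9 + F_7 = 987 + 233 + 89 + 34 + 13 = 1356.

1356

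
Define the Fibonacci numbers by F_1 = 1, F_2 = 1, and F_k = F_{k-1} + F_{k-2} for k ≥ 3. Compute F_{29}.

Iterating the recurrence up to F_{22} = 17711 and F_{21} = 10946:
F_{23} = F_{22} + F_{21} = 17711 + 10946 = 28657
F_{24} = F_{23} + F_{22} = 28657 + 17711 = 46368
F_{25} = F_{24} + F_{23} = 46368 + 28657 = 75025
F_{26} = F_{25} + F_{24} = 75025 + 46368 = 121393
F_{27} = F_{26} + F_{25} = 121393 + 75025 = 196418
F_{28} = F_{27} + F_{26} = 196418 + 121393 = 317811
F_{29} = F_{28} + F_{27} = 317811 + 196418 = 514229

514229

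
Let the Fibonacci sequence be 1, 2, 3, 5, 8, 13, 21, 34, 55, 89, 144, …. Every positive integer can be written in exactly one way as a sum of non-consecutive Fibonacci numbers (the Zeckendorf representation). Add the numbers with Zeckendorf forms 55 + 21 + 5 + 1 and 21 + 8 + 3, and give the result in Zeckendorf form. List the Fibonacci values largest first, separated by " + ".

The two numbers are 82 and 32, so their sum is 114.
114 − 89 = 25
25 − 21 = 4
4 − 3 = 1
1 − 1 = 0

89 + 21 + 3 + 1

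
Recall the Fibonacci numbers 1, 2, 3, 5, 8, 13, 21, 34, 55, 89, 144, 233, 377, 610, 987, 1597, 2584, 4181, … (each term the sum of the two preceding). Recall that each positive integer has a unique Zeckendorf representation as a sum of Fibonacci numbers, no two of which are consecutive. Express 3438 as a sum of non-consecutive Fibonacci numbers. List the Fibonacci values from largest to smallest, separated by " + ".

3438 − 2584 = 854
854 − 610 = 244
244 − 233 = 11
11 − 8 = 3
3 − 3 = 0
So 3438 = 2584 + 610 + 233 + 8 + 3, with no two terms consecutive in the sequence.

2584 + 610 + 233 + 8 + 3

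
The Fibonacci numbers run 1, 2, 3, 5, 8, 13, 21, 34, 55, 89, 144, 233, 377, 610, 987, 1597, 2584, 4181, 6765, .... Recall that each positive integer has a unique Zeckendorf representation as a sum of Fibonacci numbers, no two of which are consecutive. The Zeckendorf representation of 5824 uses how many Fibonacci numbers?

6

Repeatedly subtract the largest Fibonacci number that fits:
5824: greatest Fibonacci not exceeding it is 4181, leaving 1643
1643: greatest Fibonacci not exceeding it is 1597, leaving 46
46: greatest Fibonacci not exceeding it is 34, leaving 12
12: greatest Fibonacci not exceeding it is 8, leaving 4
4: greatest Fibonacci not exceeding it is 3, leaving 1
1: greatest Fibonacci not exceeding it is 1, leaving 0
5824 = 4181 + 1597 + 34 + 8 + 3 + 1, which has 6 terms.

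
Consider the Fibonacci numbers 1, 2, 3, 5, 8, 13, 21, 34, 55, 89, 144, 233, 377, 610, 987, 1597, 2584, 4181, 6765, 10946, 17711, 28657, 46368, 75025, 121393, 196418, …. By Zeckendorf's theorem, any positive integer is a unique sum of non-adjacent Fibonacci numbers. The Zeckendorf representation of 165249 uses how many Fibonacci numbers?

8

Greedy algorithm:
165249 − 121393 = 43856
43856 − 28657 = 15199
15199 − 10946 = 4253
4253 − 4181 = 72
72 − 55 = 17
17 − 13 = 4
4 − 3 = 1
1 − 1 = 0
165249 = 121393 + 28657 + 10946 + 4181 + 55 + 13 + 3 + 1, which has 8 terms.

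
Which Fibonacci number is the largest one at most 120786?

75025

75025 ≤ 120786 < 121393, so the largest Fibonacci number not exceeding 120786 is 75025.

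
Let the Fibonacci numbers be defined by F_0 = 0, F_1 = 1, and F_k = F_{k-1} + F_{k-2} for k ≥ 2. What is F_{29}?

514229

Iterating the recurrence up to F_{21} = 10946 and F_{20} = 6765:
F_{22} = F_{21} + F_{20} = 10946 + 6765 = 17711
F_{23} = F_{22} + F_{21} = 17711 + 10946 = 28657
F_{24} = F_{23} + F_{22} = 28657 + 17711 = 46368
F_{25} = F_{24} + F_{23} = 46368 + 28657 = 75025
F_{26} = F_{25} + F_{24} = 75025 + 46368 = 121393
F_{27} = F_{26} + F_{25} = 121393 + 75025 = 196418
F_{28} = F_{27} + F_{26} = 196418 + 121393 = 317811
F_{29} = F_{28} + F_{27} = 317811 + 196418 = 514229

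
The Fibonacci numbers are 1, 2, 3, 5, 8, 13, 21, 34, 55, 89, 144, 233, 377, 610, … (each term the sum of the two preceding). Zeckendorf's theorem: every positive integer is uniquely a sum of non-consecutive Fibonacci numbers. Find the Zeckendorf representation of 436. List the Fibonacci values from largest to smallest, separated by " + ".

377 + 55 + 3 + 1

Greedily peel off the largest Fibonacci term at each step:
436 − 377 = 59
59 − 55 = 4
4 − 3 = 1
1 − 1 = 0
So 436 = 377 + 55 + 3 + 1, with no two terms consecutive in the sequence.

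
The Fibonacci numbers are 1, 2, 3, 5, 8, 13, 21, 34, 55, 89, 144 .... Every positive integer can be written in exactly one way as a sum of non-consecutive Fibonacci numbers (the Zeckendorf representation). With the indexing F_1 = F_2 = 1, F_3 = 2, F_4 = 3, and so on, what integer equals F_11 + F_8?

F_11 + F_8 = 89 + 21 = 110.

110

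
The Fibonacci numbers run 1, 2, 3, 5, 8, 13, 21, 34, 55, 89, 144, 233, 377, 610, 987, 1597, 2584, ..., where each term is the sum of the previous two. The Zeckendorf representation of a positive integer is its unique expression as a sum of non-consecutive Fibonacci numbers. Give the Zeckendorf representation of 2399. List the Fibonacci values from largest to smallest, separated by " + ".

1597 + 610 + 144 + 34 + 13 + 1

Greedily peel off the largest Fibonacci term at each step:
largest Fibonacci ≤ 2399 is 1597; 2399 − 1597 = 802
largest Fibonacci ≤ 802 is 610; 802 − 610 = 192
largest Fibonacci ≤ 192 is 144; 192 − 144 = 48
largest Fibonacci ≤ 48 is 34; 48 − 34 = 14
largest Fibonacci ≤ 14 is 13; 14 − 13 = 1
largest Fibonacci ≤ 1 is 1; 1 − 1 = 0
So 2399 = 1597 + 610 + 144 + 34 + 13 + 1, with no two terms consecutive in the sequence.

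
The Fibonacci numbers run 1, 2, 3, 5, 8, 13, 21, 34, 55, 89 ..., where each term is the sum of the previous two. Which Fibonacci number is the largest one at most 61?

55

55 ≤ 61 < 89, so the largest Fibonacci number not exceeding 61 is 55.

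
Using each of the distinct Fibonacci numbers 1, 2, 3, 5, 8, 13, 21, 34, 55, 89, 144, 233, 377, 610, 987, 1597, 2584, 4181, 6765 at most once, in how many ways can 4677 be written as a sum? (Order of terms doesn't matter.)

36

Starting from the Zeckendorf form and repeatedly splitting a term F_k into F_{k−1} + F_{k−2} (when neither is already used) reaches every representation.
4677 = 4181+377+89+21+8+1 = 4181+377+89+21+5+3+1 = 4181+377+55+34+21+8+1 = 4181+233+144+89+21+8+1 = 2584+1597+377+89+21+8+1 = … (31 more), for 36 in all.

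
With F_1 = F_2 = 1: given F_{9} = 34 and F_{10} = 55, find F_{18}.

By the doubling identity F_{2k} = F_k(2F_{k+1} − F_k): F_{18} = 34·(2·55 − 34) = 34·76 = 2584.

2584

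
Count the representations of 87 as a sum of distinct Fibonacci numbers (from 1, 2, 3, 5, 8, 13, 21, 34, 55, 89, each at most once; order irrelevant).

5

Each representation comes from the Zeckendorf form by replacing some F_k with F_{k−1} + F_{k−2} where possible.
87 = 55+21+8+3 = 55+21+8+2+1 = 55+21+5+3+2+1 = 55+13+8+5+3+2+1 = 34+21+13+8+5+3+2+1 — 5 representations.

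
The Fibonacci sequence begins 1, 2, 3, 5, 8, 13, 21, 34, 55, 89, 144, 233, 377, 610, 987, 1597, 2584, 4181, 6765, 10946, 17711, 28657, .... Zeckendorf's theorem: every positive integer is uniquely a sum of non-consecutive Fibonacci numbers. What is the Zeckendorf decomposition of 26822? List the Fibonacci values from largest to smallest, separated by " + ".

17711 + 6765 + 1597 + 610 + 89 + 34 + 13 + 3

Repeatedly subtract the largest Fibonacci number that fits:
26822 − 17711 = 9111
9111 − 6765 = 2346
2346 − 1597 = 749
749 − 610 = 139
139 − 89 = 50
50 − 34 = 16
16 − 13 = 3
3 − 3 = 0
So 26822 = 17711 + 6765 + 1597 + 610 + 89 + 34 + 13 + 3, with no two terms consecutive in the sequence.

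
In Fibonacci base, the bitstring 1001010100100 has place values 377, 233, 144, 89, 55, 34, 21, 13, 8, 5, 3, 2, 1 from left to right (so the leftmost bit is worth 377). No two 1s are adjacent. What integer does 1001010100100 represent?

Summing the place values of the 1 bits: 377 + 89 + 34 + 13 + 3 = 516.

516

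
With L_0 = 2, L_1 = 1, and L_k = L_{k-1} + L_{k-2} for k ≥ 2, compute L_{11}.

199

Iterating the recurrence up to L_{7} = 29 and L_{6} = 18:
L_{8} = L_{7} + L_{6} = 29 + 18 = 47
L_{9} = L_{8} + L_{7} = 47 + 29 = 76
L_{10} = L_{9} + L_{8} = 76 + 47 = 123
L_{11} = L_{10} + L_{9} = 123 + 76 = 199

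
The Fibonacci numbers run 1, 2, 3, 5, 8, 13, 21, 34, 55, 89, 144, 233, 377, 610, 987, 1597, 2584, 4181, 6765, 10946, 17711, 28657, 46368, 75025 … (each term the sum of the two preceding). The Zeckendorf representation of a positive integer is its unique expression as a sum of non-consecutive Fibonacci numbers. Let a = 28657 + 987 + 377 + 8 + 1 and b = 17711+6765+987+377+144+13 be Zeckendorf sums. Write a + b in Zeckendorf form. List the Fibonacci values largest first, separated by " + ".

The two numbers are 30030 and 25997, so their sum is 56027.
Greedy algorithm:
subtract 46368 from 56027: 9659 remains
subtract 6765 from 9659: 2894 remains
subtract 2584 from 2894: 310 remains
subtract 233 from 310: 77 remains
subtract 55 from 77: 22 remains
subtract 21 from 22: 1 remains
subtract 1 from 1: 0 remains

46368 + 6765 + 2584 + 233 + 55 + 21 + 1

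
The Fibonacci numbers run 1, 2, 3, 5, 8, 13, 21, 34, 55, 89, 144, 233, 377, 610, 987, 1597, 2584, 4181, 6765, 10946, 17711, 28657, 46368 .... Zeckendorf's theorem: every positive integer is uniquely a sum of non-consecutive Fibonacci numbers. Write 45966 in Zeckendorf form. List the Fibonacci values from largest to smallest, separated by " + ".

subtract 28657 from 45966: 17309 remains
subtract 10946 from 17309: 6363 remains
subtract 4181 from 6363: 2182 remains
subtract 1597 from 2182: 585 remains
subtract 377 from 585: 208 remains
subtract 144 from 208: 64 remains
subtract 55 from 64: 9 remains
subtract 8 from 9: 1 remains
subtract 1 from 1: 0 remains
So 45966 = 28657 + 10946 + 4181 + 1597 + 377 + 144 + 55 + 8 + 1, with no two terms consecutive in the sequence.

28657 + 10946 + 4181 + 1597 + 377 + 144 + 55 + 8 + 1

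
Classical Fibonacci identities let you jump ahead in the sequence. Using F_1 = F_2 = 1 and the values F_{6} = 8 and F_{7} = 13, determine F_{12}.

144

By the doubling identity F_{2k} = F_k(2F_{k+1} − F_k): F_{12} = 8·(2·13 − 8) = 8·18 = 144.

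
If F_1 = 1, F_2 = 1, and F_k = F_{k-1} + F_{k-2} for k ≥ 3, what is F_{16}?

Iterating the recurrence up to F_{10} = 55 and F_{9} = 34:
F_{11} = F_{10} + F_{9} = 55 + 34 = 89
F_{12} = F_{11} + F_{10} = 89 + 55 = 144
F_{13} = F_{12} + F_{11} = 144 + 89 = 233
F_{14} = F_{13} + F_{12} = 233 + 144 = 377
F_{15} = F_{14} + F_{13} = 377 + 233 = 610
F_{16} = F_{15} + F_{14} = 610 + 377 = 987

987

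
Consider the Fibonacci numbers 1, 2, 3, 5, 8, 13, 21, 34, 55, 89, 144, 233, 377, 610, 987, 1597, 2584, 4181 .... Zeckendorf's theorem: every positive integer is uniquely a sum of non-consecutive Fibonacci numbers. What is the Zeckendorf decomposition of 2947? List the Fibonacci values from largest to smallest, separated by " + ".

2947 − 2584 = 363
363 − 233 = 130
130 − 89 = 41
41 − 34 = 7
7 − 5 = 2
2 − 2 = 0
So 2947 = 2584 + 233 + 89 + 34 + 5 + 2, with no two terms consecutive in the sequence.

2584 + 233 + 89 + 34 + 5 + 2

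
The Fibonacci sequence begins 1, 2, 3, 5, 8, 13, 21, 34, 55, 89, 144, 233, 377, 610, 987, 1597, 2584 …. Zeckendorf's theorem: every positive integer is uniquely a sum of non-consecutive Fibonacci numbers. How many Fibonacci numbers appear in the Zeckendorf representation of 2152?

Greedy algorithm:
2152 − 1597 = 555
555 − 377 = 178
178 − 144 = 34
34 − 34 = 0
2152 = 1597 + 377 + 144 + 34, which has 4 terms.

4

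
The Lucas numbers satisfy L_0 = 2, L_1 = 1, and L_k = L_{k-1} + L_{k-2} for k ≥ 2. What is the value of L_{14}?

Iterating the recurrence up to L_{9} = 76 and L_{8} = 47:
L_{10} = L_{9} + L_{8} = 76 + 47 = 123
L_{11} = L_{10} + L_{9} = 123 + 76 = 199
L_{12} = L_{11} + L_{10} = 199 + 123 = 322
L_{13} = L_{12} + L_{11} = 322 + 199 = 521
L_{14} = L_{13} + L_{12} = 521 + 322 = 843

843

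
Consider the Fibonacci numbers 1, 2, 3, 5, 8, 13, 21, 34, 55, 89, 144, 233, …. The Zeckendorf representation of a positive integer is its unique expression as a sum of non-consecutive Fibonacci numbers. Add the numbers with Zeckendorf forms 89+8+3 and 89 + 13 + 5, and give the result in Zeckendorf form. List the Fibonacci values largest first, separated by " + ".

144 + 55 + 8

The two numbers are 100 and 107, so their sum is 207.
144 ≤ 207 < 233, so take 144; remainder 63
55 ≤ 63 < 89, so take 55; remainder 8
8 ≤ 8 < 13, so take 8; remainder 0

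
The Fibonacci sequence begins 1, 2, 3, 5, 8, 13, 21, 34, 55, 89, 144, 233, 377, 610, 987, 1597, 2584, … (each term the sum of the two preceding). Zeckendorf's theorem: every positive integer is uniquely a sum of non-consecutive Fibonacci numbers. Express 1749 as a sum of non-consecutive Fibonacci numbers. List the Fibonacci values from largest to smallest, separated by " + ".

1597 + 144 + 8

Greedily peel off the largest Fibonacci term at each step:
subtract 1597 from 1749: 152 remains
subtract 144 from 152: 8 remains
subtract 8 from 8: 0 remains
So 1749 = 1597 + 144 + 8, with no two terms consecutive in the sequence.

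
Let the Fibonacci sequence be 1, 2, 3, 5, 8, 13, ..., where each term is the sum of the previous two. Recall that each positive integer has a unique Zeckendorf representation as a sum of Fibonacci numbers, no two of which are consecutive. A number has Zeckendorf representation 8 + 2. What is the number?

8 + 2 = 10.

10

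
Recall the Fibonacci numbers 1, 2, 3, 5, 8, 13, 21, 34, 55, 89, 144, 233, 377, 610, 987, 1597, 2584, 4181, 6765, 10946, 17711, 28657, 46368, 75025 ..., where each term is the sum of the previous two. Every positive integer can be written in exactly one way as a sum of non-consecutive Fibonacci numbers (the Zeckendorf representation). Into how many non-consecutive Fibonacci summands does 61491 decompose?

10

Greedily peel off the largest Fibonacci term at each step:
largest Fibonacci ≤ 61491 is 46368; 61491 − 46368 = 15123
largest Fibonacci ≤ 15123 is 10946; 15123 − 10946 = 4177
largest Fibonacci ≤ 4177 is 2584; 4177 − 2584 = 1593
largest Fibonacci ≤ 1593 is 987; 1593 − 987 = 606
largest Fibonacci ≤ 606 is 377; 606 − 377 = 229
largest Fibonacci ≤ 229 is 144; 229 − 144 = 85
largest Fibonacci ≤ 85 is 55; 85 − 55 = 30
largest Fibonacci ≤ 30 is 21; 30 − 21 = 9
largest Fibonacci ≤ 9 is 8; 9 − 8 = 1
largest Fibonacci ≤ 1 is 1; 1 − 1 = 0
61491 = 46368 + 10946 + 2584 + 987 + 377 + 144 + 55 + 21 + 8 + 1, which has 10 terms.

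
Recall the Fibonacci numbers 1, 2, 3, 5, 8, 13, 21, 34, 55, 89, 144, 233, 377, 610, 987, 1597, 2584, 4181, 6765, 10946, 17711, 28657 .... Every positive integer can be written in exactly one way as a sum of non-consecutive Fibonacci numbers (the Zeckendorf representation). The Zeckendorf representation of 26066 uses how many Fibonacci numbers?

largest Fibonacci ≤ 26066 is 17711; 26066 − 17711 = 8355
largest Fibonacci ≤ 8355 is 6765; 8355 − 6765 = 1590
largest Fibonacci ≤ 1590 is 987; 1590 − 987 = 603
largest Fibonacci ≤ 603 is 377; 603 − 377 = 226
largest Fibonacci ≤ 226 is 144; 226 − 144 = 82
largest Fibonacci ≤ 82 is 55; 82 − 55 = 27
largest Fibonacci ≤ 27 is 21; 27 − 21 = 6
largest Fibonacci ≤ 6 is 5; 6 − 5 = 1
largest Fibonacci ≤ 1 is 1; 1 − 1 = 0
26066 = 17711 + 6765 + 987 + 377 + 144 + 55 + 21 + 5 + 1, which has 9 terms.

9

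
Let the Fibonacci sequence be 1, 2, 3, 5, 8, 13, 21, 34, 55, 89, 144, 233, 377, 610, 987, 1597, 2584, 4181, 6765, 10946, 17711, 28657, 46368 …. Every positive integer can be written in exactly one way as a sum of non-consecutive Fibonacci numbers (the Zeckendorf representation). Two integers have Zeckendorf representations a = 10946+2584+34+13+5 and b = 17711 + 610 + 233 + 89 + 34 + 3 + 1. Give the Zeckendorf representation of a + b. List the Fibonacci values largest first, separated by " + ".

The two numbers are 13582 and 18681, so their sum is 32263.
32263 − 28657 = 3606
3606 − 2584 = 1022
1022 − 987 = 35
35 − 34 = 1
1 − 1 = 0

28657 + 2584 + 987 + 34 + 1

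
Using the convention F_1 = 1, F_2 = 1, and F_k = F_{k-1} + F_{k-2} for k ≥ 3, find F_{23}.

Iterating the recurrence up to F_{19} = 4181 and F_{18} = 2584:
F_{20} = F_{19} + F_{18} = 4181 + 2584 = 6765
F_{21} = F_{20} + F_{19} = 6765 + 4181 = 10946
F_{22} = F_{21} + F_{20} = 10946 + 6765 = 17711
F_{23} = F_{22} + F_{21} = 17711 + 10946 = 28657

28657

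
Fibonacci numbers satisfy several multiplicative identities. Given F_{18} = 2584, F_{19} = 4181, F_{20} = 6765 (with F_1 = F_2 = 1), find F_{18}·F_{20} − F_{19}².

-1

2584·6765 − 4181² = 17480760 − 17480761 = -1. (Cassini's identity: F_{k−1}F_{k+1} − F_k² = (−1)^k.)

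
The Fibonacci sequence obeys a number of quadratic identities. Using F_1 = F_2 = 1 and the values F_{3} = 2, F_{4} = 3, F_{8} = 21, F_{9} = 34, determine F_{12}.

By the addition formula F_{m+n} = F_m F_{n+1} + F_{m−1} F_n with m=4, n=8: F_{12} = 3·34 + 2·21 = 102 + 42 = 144.

144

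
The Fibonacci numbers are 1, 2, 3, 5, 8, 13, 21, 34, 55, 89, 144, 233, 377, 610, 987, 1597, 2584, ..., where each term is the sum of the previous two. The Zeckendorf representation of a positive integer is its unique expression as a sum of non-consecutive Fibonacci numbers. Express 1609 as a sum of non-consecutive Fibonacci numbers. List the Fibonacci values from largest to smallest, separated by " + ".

1597 + 8 + 3 + 1

largest Fibonacci ≤ 1609 is 1597; 1609 − 1597 = 12
largest Fibonacci ≤ 12 is 8; 12 − 8 = 4
largest Fibonacci ≤ 4 is 3; 4 − 3 = 1
largest Fibonacci ≤ 1 is 1; 1 − 1 = 0
So 1609 = 1597 + 8 + 3 + 1, with no two terms consecutive in the sequence.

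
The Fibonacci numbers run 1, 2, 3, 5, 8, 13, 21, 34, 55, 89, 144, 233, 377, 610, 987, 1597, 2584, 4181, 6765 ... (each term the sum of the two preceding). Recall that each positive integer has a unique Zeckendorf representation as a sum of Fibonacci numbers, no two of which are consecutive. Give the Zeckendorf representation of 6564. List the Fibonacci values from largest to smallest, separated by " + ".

4181 + 1597 + 610 + 144 + 21 + 8 + 3

Repeatedly subtract the largest Fibonacci number that fits:
subtract 4181 from 6564: 2383 remains
subtract 1597 from 2383: 786 remains
subtract 610 from 786: 176 remains
subtract 144 from 176: 32 remains
subtract 21 from 32: 11 remains
subtract 8 from 11: 3 remains
subtract 3 from 3: 0 remains
So 6564 = 4181 + 1597 + 610 + 144 + 21 + 8 + 3, with no two terms consecutive in the sequence.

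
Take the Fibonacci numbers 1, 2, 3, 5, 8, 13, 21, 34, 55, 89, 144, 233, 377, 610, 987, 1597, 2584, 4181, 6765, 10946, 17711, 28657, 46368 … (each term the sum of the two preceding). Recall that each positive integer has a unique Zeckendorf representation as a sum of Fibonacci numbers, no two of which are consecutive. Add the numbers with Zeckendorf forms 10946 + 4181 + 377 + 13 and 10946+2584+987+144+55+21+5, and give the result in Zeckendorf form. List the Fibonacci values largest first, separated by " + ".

28657 + 1597 + 5

The two numbers are 15517 and 14742, so their sum is 30259.
30259 − 28657 = 1602
1602 − 1597 = 5
5 − 5 = 0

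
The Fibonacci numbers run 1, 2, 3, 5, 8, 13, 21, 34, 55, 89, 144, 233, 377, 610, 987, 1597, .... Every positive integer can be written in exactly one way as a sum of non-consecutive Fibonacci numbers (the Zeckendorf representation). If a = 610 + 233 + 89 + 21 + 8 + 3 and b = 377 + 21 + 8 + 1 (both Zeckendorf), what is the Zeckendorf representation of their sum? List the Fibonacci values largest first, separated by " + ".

987 + 377 + 5 + 2

The two numbers are 964 and 407, so their sum is 1371.
Greedy algorithm:
take 987 (≤ 1371); 1371 − 987 = 384
take 377 (≤ 384); 384 − 377 = 7
take 5 (≤ 7); 7 − 5 = 2
take 2 (≤ 2); 2 − 2 = 0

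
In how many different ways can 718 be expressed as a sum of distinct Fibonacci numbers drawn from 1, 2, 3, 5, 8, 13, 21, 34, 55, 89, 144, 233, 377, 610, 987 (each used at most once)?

18

718 = 610+89+13+5+1 = 610+89+13+3+2+1 = 610+55+34+13+5+1 = 377+233+89+13+5+1 = … (14 more), for 18 in all.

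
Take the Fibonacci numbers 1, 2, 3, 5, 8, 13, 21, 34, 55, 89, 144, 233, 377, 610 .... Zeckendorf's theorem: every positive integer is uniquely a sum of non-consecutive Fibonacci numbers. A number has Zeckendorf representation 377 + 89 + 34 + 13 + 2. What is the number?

515

377 + 89 + 34 + 13 + 2 = 515.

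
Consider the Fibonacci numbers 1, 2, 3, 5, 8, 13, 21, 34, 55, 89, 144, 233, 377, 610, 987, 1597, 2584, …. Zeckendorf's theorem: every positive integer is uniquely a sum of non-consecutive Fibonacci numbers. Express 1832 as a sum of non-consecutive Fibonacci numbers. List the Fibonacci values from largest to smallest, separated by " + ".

1597 + 233 + 2

1597 ≤ 1832 < 2584, so take 1597; remainder 235
233 ≤ 235 < 377, so take 233; remainder 2
2 ≤ 2 < 3, so take 2; remainder 0
So 1832 = 1597 + 233 + 2, with no two terms consecutive in the sequence.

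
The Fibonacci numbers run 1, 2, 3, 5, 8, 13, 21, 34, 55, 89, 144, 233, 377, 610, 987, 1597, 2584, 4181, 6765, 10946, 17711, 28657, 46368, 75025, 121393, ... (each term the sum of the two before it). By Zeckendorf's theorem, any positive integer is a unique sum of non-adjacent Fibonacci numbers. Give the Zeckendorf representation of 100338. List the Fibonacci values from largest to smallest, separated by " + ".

Repeatedly subtract the largest Fibonacci number that fits:
100338: greatest Fibonacci not exceeding it is 75025, leaving 25313
25313: greatest Fibonacci not exceeding it is 17711, leaving 7602
7602: greatest Fibonacci not exceeding it is 6765, leaving 837
837: greatest Fibonacci not exceeding it is 610, leaving 227
227: greatest Fibonacci not exceeding it is 144, leaving 83
83: greatest Fibonacci not exceeding it is 55, leaving 28
28: greatest Fibonacci not exceeding it is 21, leaving 7
7: greatest Fibonacci not exceeding it is 5, leaving 2
2: greatest Fibonacci not exceeding it is 2, leaving 0
So 100338 = 75025 + 17711 + 6765 + 610 + 144 + 55 + 21 + 5 + 2, with no two terms consecutive in the sequence.

75025 + 17711 + 6765 + 610 + 144 + 55 + 21 + 5 + 2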